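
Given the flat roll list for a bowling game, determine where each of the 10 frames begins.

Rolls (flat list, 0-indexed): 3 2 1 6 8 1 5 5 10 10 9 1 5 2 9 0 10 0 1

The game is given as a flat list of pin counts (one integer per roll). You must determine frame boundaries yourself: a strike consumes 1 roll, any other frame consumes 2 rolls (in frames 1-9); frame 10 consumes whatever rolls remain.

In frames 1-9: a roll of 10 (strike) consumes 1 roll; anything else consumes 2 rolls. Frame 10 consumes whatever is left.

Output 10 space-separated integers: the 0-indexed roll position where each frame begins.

Answer: 0 2 4 6 8 9 10 12 14 16

Derivation:
Frame 1 starts at roll index 0: rolls=3,2 (sum=5), consumes 2 rolls
Frame 2 starts at roll index 2: rolls=1,6 (sum=7), consumes 2 rolls
Frame 3 starts at roll index 4: rolls=8,1 (sum=9), consumes 2 rolls
Frame 4 starts at roll index 6: rolls=5,5 (sum=10), consumes 2 rolls
Frame 5 starts at roll index 8: roll=10 (strike), consumes 1 roll
Frame 6 starts at roll index 9: roll=10 (strike), consumes 1 roll
Frame 7 starts at roll index 10: rolls=9,1 (sum=10), consumes 2 rolls
Frame 8 starts at roll index 12: rolls=5,2 (sum=7), consumes 2 rolls
Frame 9 starts at roll index 14: rolls=9,0 (sum=9), consumes 2 rolls
Frame 10 starts at roll index 16: 3 remaining rolls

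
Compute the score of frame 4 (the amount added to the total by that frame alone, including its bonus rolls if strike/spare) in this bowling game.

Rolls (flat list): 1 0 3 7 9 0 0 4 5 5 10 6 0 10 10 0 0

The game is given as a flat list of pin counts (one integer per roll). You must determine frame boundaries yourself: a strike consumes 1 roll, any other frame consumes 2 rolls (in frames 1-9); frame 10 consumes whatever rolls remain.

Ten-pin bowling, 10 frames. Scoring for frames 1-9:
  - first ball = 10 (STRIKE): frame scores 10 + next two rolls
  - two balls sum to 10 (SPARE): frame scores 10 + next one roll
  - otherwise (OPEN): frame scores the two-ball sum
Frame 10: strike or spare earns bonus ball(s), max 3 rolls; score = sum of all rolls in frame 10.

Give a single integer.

Answer: 4

Derivation:
Frame 1: OPEN (1+0=1). Cumulative: 1
Frame 2: SPARE (3+7=10). 10 + next roll (9) = 19. Cumulative: 20
Frame 3: OPEN (9+0=9). Cumulative: 29
Frame 4: OPEN (0+4=4). Cumulative: 33
Frame 5: SPARE (5+5=10). 10 + next roll (10) = 20. Cumulative: 53
Frame 6: STRIKE. 10 + next two rolls (6+0) = 16. Cumulative: 69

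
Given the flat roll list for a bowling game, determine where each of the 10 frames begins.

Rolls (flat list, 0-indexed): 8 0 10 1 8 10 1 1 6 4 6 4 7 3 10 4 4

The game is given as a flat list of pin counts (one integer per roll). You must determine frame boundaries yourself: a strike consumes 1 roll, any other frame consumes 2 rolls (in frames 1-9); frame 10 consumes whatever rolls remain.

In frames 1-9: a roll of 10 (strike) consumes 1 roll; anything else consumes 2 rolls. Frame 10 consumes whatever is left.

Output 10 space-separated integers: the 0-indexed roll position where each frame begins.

Answer: 0 2 3 5 6 8 10 12 14 15

Derivation:
Frame 1 starts at roll index 0: rolls=8,0 (sum=8), consumes 2 rolls
Frame 2 starts at roll index 2: roll=10 (strike), consumes 1 roll
Frame 3 starts at roll index 3: rolls=1,8 (sum=9), consumes 2 rolls
Frame 4 starts at roll index 5: roll=10 (strike), consumes 1 roll
Frame 5 starts at roll index 6: rolls=1,1 (sum=2), consumes 2 rolls
Frame 6 starts at roll index 8: rolls=6,4 (sum=10), consumes 2 rolls
Frame 7 starts at roll index 10: rolls=6,4 (sum=10), consumes 2 rolls
Frame 8 starts at roll index 12: rolls=7,3 (sum=10), consumes 2 rolls
Frame 9 starts at roll index 14: roll=10 (strike), consumes 1 roll
Frame 10 starts at roll index 15: 2 remaining rolls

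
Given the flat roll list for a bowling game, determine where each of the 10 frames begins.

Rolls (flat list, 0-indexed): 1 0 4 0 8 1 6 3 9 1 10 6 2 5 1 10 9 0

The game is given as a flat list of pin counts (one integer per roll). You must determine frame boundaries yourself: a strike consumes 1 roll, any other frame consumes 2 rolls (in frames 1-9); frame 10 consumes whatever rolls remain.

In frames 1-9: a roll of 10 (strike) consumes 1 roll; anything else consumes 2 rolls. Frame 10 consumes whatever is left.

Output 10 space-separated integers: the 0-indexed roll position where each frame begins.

Answer: 0 2 4 6 8 10 11 13 15 16

Derivation:
Frame 1 starts at roll index 0: rolls=1,0 (sum=1), consumes 2 rolls
Frame 2 starts at roll index 2: rolls=4,0 (sum=4), consumes 2 rolls
Frame 3 starts at roll index 4: rolls=8,1 (sum=9), consumes 2 rolls
Frame 4 starts at roll index 6: rolls=6,3 (sum=9), consumes 2 rolls
Frame 5 starts at roll index 8: rolls=9,1 (sum=10), consumes 2 rolls
Frame 6 starts at roll index 10: roll=10 (strike), consumes 1 roll
Frame 7 starts at roll index 11: rolls=6,2 (sum=8), consumes 2 rolls
Frame 8 starts at roll index 13: rolls=5,1 (sum=6), consumes 2 rolls
Frame 9 starts at roll index 15: roll=10 (strike), consumes 1 roll
Frame 10 starts at roll index 16: 2 remaining rolls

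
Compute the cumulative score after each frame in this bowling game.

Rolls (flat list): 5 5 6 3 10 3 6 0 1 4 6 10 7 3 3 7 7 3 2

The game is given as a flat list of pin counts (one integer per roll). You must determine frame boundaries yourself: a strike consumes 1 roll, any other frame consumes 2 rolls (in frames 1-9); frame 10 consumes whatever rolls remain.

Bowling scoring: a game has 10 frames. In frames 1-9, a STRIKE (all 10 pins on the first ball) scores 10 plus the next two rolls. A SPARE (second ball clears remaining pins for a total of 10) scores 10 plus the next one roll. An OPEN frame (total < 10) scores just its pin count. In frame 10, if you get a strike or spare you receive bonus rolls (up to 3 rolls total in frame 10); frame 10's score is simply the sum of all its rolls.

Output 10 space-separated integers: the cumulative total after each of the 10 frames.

Answer: 16 25 44 53 54 74 94 107 124 136

Derivation:
Frame 1: SPARE (5+5=10). 10 + next roll (6) = 16. Cumulative: 16
Frame 2: OPEN (6+3=9). Cumulative: 25
Frame 3: STRIKE. 10 + next two rolls (3+6) = 19. Cumulative: 44
Frame 4: OPEN (3+6=9). Cumulative: 53
Frame 5: OPEN (0+1=1). Cumulative: 54
Frame 6: SPARE (4+6=10). 10 + next roll (10) = 20. Cumulative: 74
Frame 7: STRIKE. 10 + next two rolls (7+3) = 20. Cumulative: 94
Frame 8: SPARE (7+3=10). 10 + next roll (3) = 13. Cumulative: 107
Frame 9: SPARE (3+7=10). 10 + next roll (7) = 17. Cumulative: 124
Frame 10: SPARE. Sum of all frame-10 rolls (7+3+2) = 12. Cumulative: 136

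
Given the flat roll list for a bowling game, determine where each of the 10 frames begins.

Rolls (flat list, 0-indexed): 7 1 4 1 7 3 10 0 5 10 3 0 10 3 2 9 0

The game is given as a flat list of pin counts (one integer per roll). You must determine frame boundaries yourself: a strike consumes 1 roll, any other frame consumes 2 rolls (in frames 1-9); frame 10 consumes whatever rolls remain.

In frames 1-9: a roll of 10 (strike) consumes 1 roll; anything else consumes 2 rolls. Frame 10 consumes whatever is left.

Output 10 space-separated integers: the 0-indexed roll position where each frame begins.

Answer: 0 2 4 6 7 9 10 12 13 15

Derivation:
Frame 1 starts at roll index 0: rolls=7,1 (sum=8), consumes 2 rolls
Frame 2 starts at roll index 2: rolls=4,1 (sum=5), consumes 2 rolls
Frame 3 starts at roll index 4: rolls=7,3 (sum=10), consumes 2 rolls
Frame 4 starts at roll index 6: roll=10 (strike), consumes 1 roll
Frame 5 starts at roll index 7: rolls=0,5 (sum=5), consumes 2 rolls
Frame 6 starts at roll index 9: roll=10 (strike), consumes 1 roll
Frame 7 starts at roll index 10: rolls=3,0 (sum=3), consumes 2 rolls
Frame 8 starts at roll index 12: roll=10 (strike), consumes 1 roll
Frame 9 starts at roll index 13: rolls=3,2 (sum=5), consumes 2 rolls
Frame 10 starts at roll index 15: 2 remaining rolls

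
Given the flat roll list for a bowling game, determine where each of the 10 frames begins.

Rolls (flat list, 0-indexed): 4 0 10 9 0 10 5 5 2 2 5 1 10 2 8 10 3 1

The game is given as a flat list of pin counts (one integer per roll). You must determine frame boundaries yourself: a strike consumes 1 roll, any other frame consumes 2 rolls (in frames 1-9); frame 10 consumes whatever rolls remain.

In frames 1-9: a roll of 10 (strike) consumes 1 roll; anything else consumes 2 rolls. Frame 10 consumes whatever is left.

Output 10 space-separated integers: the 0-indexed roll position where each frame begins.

Answer: 0 2 3 5 6 8 10 12 13 15

Derivation:
Frame 1 starts at roll index 0: rolls=4,0 (sum=4), consumes 2 rolls
Frame 2 starts at roll index 2: roll=10 (strike), consumes 1 roll
Frame 3 starts at roll index 3: rolls=9,0 (sum=9), consumes 2 rolls
Frame 4 starts at roll index 5: roll=10 (strike), consumes 1 roll
Frame 5 starts at roll index 6: rolls=5,5 (sum=10), consumes 2 rolls
Frame 6 starts at roll index 8: rolls=2,2 (sum=4), consumes 2 rolls
Frame 7 starts at roll index 10: rolls=5,1 (sum=6), consumes 2 rolls
Frame 8 starts at roll index 12: roll=10 (strike), consumes 1 roll
Frame 9 starts at roll index 13: rolls=2,8 (sum=10), consumes 2 rolls
Frame 10 starts at roll index 15: 3 remaining rolls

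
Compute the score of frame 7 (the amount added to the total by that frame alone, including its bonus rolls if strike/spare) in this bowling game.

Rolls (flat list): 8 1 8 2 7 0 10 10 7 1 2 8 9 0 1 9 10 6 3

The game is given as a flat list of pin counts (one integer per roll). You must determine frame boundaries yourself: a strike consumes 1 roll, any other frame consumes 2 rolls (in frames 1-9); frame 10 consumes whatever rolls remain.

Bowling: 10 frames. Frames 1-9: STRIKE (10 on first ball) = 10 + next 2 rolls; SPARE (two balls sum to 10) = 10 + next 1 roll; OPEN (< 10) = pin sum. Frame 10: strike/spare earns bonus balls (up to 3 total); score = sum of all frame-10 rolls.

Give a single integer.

Answer: 19

Derivation:
Frame 1: OPEN (8+1=9). Cumulative: 9
Frame 2: SPARE (8+2=10). 10 + next roll (7) = 17. Cumulative: 26
Frame 3: OPEN (7+0=7). Cumulative: 33
Frame 4: STRIKE. 10 + next two rolls (10+7) = 27. Cumulative: 60
Frame 5: STRIKE. 10 + next two rolls (7+1) = 18. Cumulative: 78
Frame 6: OPEN (7+1=8). Cumulative: 86
Frame 7: SPARE (2+8=10). 10 + next roll (9) = 19. Cumulative: 105
Frame 8: OPEN (9+0=9). Cumulative: 114
Frame 9: SPARE (1+9=10). 10 + next roll (10) = 20. Cumulative: 134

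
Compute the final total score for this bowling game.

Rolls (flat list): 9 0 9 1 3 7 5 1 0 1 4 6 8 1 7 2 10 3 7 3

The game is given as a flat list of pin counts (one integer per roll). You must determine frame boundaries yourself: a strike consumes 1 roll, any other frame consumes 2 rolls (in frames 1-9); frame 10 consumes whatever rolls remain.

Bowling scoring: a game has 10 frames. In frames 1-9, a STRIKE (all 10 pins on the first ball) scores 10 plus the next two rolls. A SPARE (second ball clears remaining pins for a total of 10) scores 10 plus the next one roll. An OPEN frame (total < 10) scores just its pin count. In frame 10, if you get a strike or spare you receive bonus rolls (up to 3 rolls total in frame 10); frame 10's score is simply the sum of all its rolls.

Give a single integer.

Answer: 113

Derivation:
Frame 1: OPEN (9+0=9). Cumulative: 9
Frame 2: SPARE (9+1=10). 10 + next roll (3) = 13. Cumulative: 22
Frame 3: SPARE (3+7=10). 10 + next roll (5) = 15. Cumulative: 37
Frame 4: OPEN (5+1=6). Cumulative: 43
Frame 5: OPEN (0+1=1). Cumulative: 44
Frame 6: SPARE (4+6=10). 10 + next roll (8) = 18. Cumulative: 62
Frame 7: OPEN (8+1=9). Cumulative: 71
Frame 8: OPEN (7+2=9). Cumulative: 80
Frame 9: STRIKE. 10 + next two rolls (3+7) = 20. Cumulative: 100
Frame 10: SPARE. Sum of all frame-10 rolls (3+7+3) = 13. Cumulative: 113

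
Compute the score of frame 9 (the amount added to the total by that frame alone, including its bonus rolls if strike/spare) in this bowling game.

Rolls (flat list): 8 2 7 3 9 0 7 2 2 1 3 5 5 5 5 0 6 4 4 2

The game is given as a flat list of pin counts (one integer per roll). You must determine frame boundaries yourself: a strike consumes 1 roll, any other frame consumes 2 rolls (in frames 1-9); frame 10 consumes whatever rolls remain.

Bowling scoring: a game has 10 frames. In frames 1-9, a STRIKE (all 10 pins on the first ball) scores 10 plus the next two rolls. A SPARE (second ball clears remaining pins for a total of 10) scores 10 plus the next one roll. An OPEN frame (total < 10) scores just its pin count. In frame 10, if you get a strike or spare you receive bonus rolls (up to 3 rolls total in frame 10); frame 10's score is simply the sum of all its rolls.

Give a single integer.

Answer: 14

Derivation:
Frame 1: SPARE (8+2=10). 10 + next roll (7) = 17. Cumulative: 17
Frame 2: SPARE (7+3=10). 10 + next roll (9) = 19. Cumulative: 36
Frame 3: OPEN (9+0=9). Cumulative: 45
Frame 4: OPEN (7+2=9). Cumulative: 54
Frame 5: OPEN (2+1=3). Cumulative: 57
Frame 6: OPEN (3+5=8). Cumulative: 65
Frame 7: SPARE (5+5=10). 10 + next roll (5) = 15. Cumulative: 80
Frame 8: OPEN (5+0=5). Cumulative: 85
Frame 9: SPARE (6+4=10). 10 + next roll (4) = 14. Cumulative: 99
Frame 10: OPEN. Sum of all frame-10 rolls (4+2) = 6. Cumulative: 105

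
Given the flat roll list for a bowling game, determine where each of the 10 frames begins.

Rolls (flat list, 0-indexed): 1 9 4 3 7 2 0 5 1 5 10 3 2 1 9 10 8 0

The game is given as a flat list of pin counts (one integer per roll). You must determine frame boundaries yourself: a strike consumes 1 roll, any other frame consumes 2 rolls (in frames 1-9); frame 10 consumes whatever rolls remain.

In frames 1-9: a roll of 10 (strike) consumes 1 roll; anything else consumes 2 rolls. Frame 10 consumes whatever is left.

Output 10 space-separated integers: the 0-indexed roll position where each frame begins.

Answer: 0 2 4 6 8 10 11 13 15 16

Derivation:
Frame 1 starts at roll index 0: rolls=1,9 (sum=10), consumes 2 rolls
Frame 2 starts at roll index 2: rolls=4,3 (sum=7), consumes 2 rolls
Frame 3 starts at roll index 4: rolls=7,2 (sum=9), consumes 2 rolls
Frame 4 starts at roll index 6: rolls=0,5 (sum=5), consumes 2 rolls
Frame 5 starts at roll index 8: rolls=1,5 (sum=6), consumes 2 rolls
Frame 6 starts at roll index 10: roll=10 (strike), consumes 1 roll
Frame 7 starts at roll index 11: rolls=3,2 (sum=5), consumes 2 rolls
Frame 8 starts at roll index 13: rolls=1,9 (sum=10), consumes 2 rolls
Frame 9 starts at roll index 15: roll=10 (strike), consumes 1 roll
Frame 10 starts at roll index 16: 2 remaining rolls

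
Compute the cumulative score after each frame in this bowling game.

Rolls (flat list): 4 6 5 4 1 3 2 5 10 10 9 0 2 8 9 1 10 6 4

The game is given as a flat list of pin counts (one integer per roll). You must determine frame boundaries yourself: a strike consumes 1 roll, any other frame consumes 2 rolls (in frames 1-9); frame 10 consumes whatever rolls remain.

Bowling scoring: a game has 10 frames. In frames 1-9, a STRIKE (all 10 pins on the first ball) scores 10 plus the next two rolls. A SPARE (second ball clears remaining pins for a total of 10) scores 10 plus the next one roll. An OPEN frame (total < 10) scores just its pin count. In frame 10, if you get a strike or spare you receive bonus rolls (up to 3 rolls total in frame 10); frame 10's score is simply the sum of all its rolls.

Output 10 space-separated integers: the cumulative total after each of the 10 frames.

Answer: 15 24 28 35 64 83 92 111 131 151

Derivation:
Frame 1: SPARE (4+6=10). 10 + next roll (5) = 15. Cumulative: 15
Frame 2: OPEN (5+4=9). Cumulative: 24
Frame 3: OPEN (1+3=4). Cumulative: 28
Frame 4: OPEN (2+5=7). Cumulative: 35
Frame 5: STRIKE. 10 + next two rolls (10+9) = 29. Cumulative: 64
Frame 6: STRIKE. 10 + next two rolls (9+0) = 19. Cumulative: 83
Frame 7: OPEN (9+0=9). Cumulative: 92
Frame 8: SPARE (2+8=10). 10 + next roll (9) = 19. Cumulative: 111
Frame 9: SPARE (9+1=10). 10 + next roll (10) = 20. Cumulative: 131
Frame 10: STRIKE. Sum of all frame-10 rolls (10+6+4) = 20. Cumulative: 151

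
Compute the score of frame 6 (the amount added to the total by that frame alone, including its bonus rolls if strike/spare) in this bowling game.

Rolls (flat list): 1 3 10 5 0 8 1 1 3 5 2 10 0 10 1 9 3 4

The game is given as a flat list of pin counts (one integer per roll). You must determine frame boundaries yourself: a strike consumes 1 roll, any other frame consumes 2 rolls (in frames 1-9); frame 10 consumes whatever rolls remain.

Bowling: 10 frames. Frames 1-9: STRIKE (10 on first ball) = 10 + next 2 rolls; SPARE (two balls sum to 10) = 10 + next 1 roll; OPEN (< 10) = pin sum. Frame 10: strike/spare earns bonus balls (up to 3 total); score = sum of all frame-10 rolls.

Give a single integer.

Frame 1: OPEN (1+3=4). Cumulative: 4
Frame 2: STRIKE. 10 + next two rolls (5+0) = 15. Cumulative: 19
Frame 3: OPEN (5+0=5). Cumulative: 24
Frame 4: OPEN (8+1=9). Cumulative: 33
Frame 5: OPEN (1+3=4). Cumulative: 37
Frame 6: OPEN (5+2=7). Cumulative: 44
Frame 7: STRIKE. 10 + next two rolls (0+10) = 20. Cumulative: 64
Frame 8: SPARE (0+10=10). 10 + next roll (1) = 11. Cumulative: 75

Answer: 7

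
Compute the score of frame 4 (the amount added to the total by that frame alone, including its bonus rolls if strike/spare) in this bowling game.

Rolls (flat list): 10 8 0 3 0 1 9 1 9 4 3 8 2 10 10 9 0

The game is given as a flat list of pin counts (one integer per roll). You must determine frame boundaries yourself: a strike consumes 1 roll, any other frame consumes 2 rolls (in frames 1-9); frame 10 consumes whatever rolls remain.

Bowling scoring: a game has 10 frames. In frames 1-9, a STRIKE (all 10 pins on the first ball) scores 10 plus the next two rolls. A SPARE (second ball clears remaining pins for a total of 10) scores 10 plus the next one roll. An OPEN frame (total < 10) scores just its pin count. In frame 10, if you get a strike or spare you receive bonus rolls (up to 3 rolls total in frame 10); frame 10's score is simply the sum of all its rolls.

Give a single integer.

Frame 1: STRIKE. 10 + next two rolls (8+0) = 18. Cumulative: 18
Frame 2: OPEN (8+0=8). Cumulative: 26
Frame 3: OPEN (3+0=3). Cumulative: 29
Frame 4: SPARE (1+9=10). 10 + next roll (1) = 11. Cumulative: 40
Frame 5: SPARE (1+9=10). 10 + next roll (4) = 14. Cumulative: 54
Frame 6: OPEN (4+3=7). Cumulative: 61

Answer: 11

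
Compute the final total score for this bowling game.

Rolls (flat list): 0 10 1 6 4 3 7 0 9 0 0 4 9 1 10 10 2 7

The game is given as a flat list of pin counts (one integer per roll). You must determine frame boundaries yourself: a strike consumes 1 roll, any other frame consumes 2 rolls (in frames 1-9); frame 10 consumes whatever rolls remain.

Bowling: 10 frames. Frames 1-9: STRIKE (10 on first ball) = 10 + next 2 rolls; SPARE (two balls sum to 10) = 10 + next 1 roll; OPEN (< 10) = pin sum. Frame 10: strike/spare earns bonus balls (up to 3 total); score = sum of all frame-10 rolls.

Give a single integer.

Frame 1: SPARE (0+10=10). 10 + next roll (1) = 11. Cumulative: 11
Frame 2: OPEN (1+6=7). Cumulative: 18
Frame 3: OPEN (4+3=7). Cumulative: 25
Frame 4: OPEN (7+0=7). Cumulative: 32
Frame 5: OPEN (9+0=9). Cumulative: 41
Frame 6: OPEN (0+4=4). Cumulative: 45
Frame 7: SPARE (9+1=10). 10 + next roll (10) = 20. Cumulative: 65
Frame 8: STRIKE. 10 + next two rolls (10+2) = 22. Cumulative: 87
Frame 9: STRIKE. 10 + next two rolls (2+7) = 19. Cumulative: 106
Frame 10: OPEN. Sum of all frame-10 rolls (2+7) = 9. Cumulative: 115

Answer: 115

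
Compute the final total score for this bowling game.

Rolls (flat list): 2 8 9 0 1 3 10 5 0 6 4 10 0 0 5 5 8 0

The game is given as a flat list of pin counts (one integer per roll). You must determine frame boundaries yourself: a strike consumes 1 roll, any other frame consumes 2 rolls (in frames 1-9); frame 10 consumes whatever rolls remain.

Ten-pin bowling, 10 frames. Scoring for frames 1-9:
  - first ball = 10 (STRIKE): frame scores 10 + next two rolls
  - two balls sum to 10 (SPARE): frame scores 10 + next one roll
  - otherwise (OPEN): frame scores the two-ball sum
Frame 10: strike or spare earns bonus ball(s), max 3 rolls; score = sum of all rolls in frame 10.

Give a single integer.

Answer: 108

Derivation:
Frame 1: SPARE (2+8=10). 10 + next roll (9) = 19. Cumulative: 19
Frame 2: OPEN (9+0=9). Cumulative: 28
Frame 3: OPEN (1+3=4). Cumulative: 32
Frame 4: STRIKE. 10 + next two rolls (5+0) = 15. Cumulative: 47
Frame 5: OPEN (5+0=5). Cumulative: 52
Frame 6: SPARE (6+4=10). 10 + next roll (10) = 20. Cumulative: 72
Frame 7: STRIKE. 10 + next two rolls (0+0) = 10. Cumulative: 82
Frame 8: OPEN (0+0=0). Cumulative: 82
Frame 9: SPARE (5+5=10). 10 + next roll (8) = 18. Cumulative: 100
Frame 10: OPEN. Sum of all frame-10 rolls (8+0) = 8. Cumulative: 108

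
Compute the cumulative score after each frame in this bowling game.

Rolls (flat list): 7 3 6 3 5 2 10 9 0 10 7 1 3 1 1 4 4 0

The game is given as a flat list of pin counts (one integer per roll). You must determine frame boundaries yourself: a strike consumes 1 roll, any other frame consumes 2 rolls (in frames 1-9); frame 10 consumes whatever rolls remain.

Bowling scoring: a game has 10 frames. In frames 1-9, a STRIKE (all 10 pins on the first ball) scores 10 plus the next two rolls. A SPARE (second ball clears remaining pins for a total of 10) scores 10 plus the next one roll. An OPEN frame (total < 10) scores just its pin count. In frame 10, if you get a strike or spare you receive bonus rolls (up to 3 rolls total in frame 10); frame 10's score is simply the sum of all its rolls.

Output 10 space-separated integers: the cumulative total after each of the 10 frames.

Frame 1: SPARE (7+3=10). 10 + next roll (6) = 16. Cumulative: 16
Frame 2: OPEN (6+3=9). Cumulative: 25
Frame 3: OPEN (5+2=7). Cumulative: 32
Frame 4: STRIKE. 10 + next two rolls (9+0) = 19. Cumulative: 51
Frame 5: OPEN (9+0=9). Cumulative: 60
Frame 6: STRIKE. 10 + next two rolls (7+1) = 18. Cumulative: 78
Frame 7: OPEN (7+1=8). Cumulative: 86
Frame 8: OPEN (3+1=4). Cumulative: 90
Frame 9: OPEN (1+4=5). Cumulative: 95
Frame 10: OPEN. Sum of all frame-10 rolls (4+0) = 4. Cumulative: 99

Answer: 16 25 32 51 60 78 86 90 95 99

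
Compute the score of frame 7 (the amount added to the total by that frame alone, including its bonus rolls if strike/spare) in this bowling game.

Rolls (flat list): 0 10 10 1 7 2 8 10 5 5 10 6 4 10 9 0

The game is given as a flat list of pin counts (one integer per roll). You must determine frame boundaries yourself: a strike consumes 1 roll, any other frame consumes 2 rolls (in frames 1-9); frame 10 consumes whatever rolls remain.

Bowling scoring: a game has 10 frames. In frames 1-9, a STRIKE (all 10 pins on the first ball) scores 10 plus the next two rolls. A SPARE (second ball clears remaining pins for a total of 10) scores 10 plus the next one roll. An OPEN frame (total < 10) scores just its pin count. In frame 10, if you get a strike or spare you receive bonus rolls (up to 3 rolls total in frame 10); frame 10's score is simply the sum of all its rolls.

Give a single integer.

Answer: 20

Derivation:
Frame 1: SPARE (0+10=10). 10 + next roll (10) = 20. Cumulative: 20
Frame 2: STRIKE. 10 + next two rolls (1+7) = 18. Cumulative: 38
Frame 3: OPEN (1+7=8). Cumulative: 46
Frame 4: SPARE (2+8=10). 10 + next roll (10) = 20. Cumulative: 66
Frame 5: STRIKE. 10 + next two rolls (5+5) = 20. Cumulative: 86
Frame 6: SPARE (5+5=10). 10 + next roll (10) = 20. Cumulative: 106
Frame 7: STRIKE. 10 + next two rolls (6+4) = 20. Cumulative: 126
Frame 8: SPARE (6+4=10). 10 + next roll (10) = 20. Cumulative: 146
Frame 9: STRIKE. 10 + next two rolls (9+0) = 19. Cumulative: 165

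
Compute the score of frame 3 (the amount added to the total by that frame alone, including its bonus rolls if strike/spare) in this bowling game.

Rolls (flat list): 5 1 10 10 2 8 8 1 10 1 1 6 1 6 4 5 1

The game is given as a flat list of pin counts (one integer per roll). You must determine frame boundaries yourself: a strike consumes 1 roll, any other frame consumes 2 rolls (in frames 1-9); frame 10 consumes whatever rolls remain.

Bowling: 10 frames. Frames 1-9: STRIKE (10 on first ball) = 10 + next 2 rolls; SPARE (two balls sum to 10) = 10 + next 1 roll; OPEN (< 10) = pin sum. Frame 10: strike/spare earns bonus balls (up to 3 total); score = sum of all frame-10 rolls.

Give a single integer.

Frame 1: OPEN (5+1=6). Cumulative: 6
Frame 2: STRIKE. 10 + next two rolls (10+2) = 22. Cumulative: 28
Frame 3: STRIKE. 10 + next two rolls (2+8) = 20. Cumulative: 48
Frame 4: SPARE (2+8=10). 10 + next roll (8) = 18. Cumulative: 66
Frame 5: OPEN (8+1=9). Cumulative: 75

Answer: 20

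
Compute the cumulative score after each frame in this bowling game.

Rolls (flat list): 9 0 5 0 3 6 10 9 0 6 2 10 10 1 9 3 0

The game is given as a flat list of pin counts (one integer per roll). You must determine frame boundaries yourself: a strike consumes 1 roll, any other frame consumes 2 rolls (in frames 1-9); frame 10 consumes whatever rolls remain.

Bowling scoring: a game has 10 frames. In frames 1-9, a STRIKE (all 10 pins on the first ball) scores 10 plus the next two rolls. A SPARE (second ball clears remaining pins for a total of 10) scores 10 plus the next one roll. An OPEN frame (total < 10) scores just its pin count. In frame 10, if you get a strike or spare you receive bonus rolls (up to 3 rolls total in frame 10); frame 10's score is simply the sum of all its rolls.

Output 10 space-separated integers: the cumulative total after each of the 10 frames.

Frame 1: OPEN (9+0=9). Cumulative: 9
Frame 2: OPEN (5+0=5). Cumulative: 14
Frame 3: OPEN (3+6=9). Cumulative: 23
Frame 4: STRIKE. 10 + next two rolls (9+0) = 19. Cumulative: 42
Frame 5: OPEN (9+0=9). Cumulative: 51
Frame 6: OPEN (6+2=8). Cumulative: 59
Frame 7: STRIKE. 10 + next two rolls (10+1) = 21. Cumulative: 80
Frame 8: STRIKE. 10 + next two rolls (1+9) = 20. Cumulative: 100
Frame 9: SPARE (1+9=10). 10 + next roll (3) = 13. Cumulative: 113
Frame 10: OPEN. Sum of all frame-10 rolls (3+0) = 3. Cumulative: 116

Answer: 9 14 23 42 51 59 80 100 113 116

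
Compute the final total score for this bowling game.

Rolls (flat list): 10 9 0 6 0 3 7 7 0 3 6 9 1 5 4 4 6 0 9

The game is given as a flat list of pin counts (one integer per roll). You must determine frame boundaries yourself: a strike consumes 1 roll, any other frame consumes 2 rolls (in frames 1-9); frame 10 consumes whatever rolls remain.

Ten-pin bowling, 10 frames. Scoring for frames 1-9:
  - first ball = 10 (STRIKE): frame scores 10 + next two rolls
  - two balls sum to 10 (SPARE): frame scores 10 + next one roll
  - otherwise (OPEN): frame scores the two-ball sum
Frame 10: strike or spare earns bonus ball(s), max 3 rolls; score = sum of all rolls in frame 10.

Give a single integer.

Frame 1: STRIKE. 10 + next two rolls (9+0) = 19. Cumulative: 19
Frame 2: OPEN (9+0=9). Cumulative: 28
Frame 3: OPEN (6+0=6). Cumulative: 34
Frame 4: SPARE (3+7=10). 10 + next roll (7) = 17. Cumulative: 51
Frame 5: OPEN (7+0=7). Cumulative: 58
Frame 6: OPEN (3+6=9). Cumulative: 67
Frame 7: SPARE (9+1=10). 10 + next roll (5) = 15. Cumulative: 82
Frame 8: OPEN (5+4=9). Cumulative: 91
Frame 9: SPARE (4+6=10). 10 + next roll (0) = 10. Cumulative: 101
Frame 10: OPEN. Sum of all frame-10 rolls (0+9) = 9. Cumulative: 110

Answer: 110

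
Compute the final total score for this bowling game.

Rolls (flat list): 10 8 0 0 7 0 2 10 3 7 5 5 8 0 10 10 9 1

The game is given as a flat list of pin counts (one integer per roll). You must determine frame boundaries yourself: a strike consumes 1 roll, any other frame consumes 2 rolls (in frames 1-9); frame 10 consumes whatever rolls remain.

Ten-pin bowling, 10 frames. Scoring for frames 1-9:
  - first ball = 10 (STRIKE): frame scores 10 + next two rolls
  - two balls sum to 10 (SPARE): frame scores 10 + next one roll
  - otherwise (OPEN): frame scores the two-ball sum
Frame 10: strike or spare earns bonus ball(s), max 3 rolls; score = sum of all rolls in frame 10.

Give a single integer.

Answer: 145

Derivation:
Frame 1: STRIKE. 10 + next two rolls (8+0) = 18. Cumulative: 18
Frame 2: OPEN (8+0=8). Cumulative: 26
Frame 3: OPEN (0+7=7). Cumulative: 33
Frame 4: OPEN (0+2=2). Cumulative: 35
Frame 5: STRIKE. 10 + next two rolls (3+7) = 20. Cumulative: 55
Frame 6: SPARE (3+7=10). 10 + next roll (5) = 15. Cumulative: 70
Frame 7: SPARE (5+5=10). 10 + next roll (8) = 18. Cumulative: 88
Frame 8: OPEN (8+0=8). Cumulative: 96
Frame 9: STRIKE. 10 + next two rolls (10+9) = 29. Cumulative: 125
Frame 10: STRIKE. Sum of all frame-10 rolls (10+9+1) = 20. Cumulative: 145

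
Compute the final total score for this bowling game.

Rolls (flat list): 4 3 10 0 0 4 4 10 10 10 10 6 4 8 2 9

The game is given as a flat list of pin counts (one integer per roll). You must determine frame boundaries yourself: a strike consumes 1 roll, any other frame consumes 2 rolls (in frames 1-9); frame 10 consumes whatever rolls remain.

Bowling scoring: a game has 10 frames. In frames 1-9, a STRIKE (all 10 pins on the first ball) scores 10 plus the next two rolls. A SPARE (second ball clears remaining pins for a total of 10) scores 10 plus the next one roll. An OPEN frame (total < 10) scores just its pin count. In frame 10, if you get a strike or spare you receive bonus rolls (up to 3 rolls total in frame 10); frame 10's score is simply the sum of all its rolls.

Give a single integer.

Answer: 168

Derivation:
Frame 1: OPEN (4+3=7). Cumulative: 7
Frame 2: STRIKE. 10 + next two rolls (0+0) = 10. Cumulative: 17
Frame 3: OPEN (0+0=0). Cumulative: 17
Frame 4: OPEN (4+4=8). Cumulative: 25
Frame 5: STRIKE. 10 + next two rolls (10+10) = 30. Cumulative: 55
Frame 6: STRIKE. 10 + next two rolls (10+10) = 30. Cumulative: 85
Frame 7: STRIKE. 10 + next two rolls (10+6) = 26. Cumulative: 111
Frame 8: STRIKE. 10 + next two rolls (6+4) = 20. Cumulative: 131
Frame 9: SPARE (6+4=10). 10 + next roll (8) = 18. Cumulative: 149
Frame 10: SPARE. Sum of all frame-10 rolls (8+2+9) = 19. Cumulative: 168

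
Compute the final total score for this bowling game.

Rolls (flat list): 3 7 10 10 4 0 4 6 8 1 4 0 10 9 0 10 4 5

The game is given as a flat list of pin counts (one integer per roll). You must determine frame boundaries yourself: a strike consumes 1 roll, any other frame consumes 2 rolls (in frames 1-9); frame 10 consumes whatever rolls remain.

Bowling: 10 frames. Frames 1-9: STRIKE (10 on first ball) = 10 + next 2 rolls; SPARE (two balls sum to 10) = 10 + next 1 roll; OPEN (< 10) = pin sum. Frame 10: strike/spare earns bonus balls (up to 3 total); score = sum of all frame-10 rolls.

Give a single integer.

Frame 1: SPARE (3+7=10). 10 + next roll (10) = 20. Cumulative: 20
Frame 2: STRIKE. 10 + next two rolls (10+4) = 24. Cumulative: 44
Frame 3: STRIKE. 10 + next two rolls (4+0) = 14. Cumulative: 58
Frame 4: OPEN (4+0=4). Cumulative: 62
Frame 5: SPARE (4+6=10). 10 + next roll (8) = 18. Cumulative: 80
Frame 6: OPEN (8+1=9). Cumulative: 89
Frame 7: OPEN (4+0=4). Cumulative: 93
Frame 8: STRIKE. 10 + next two rolls (9+0) = 19. Cumulative: 112
Frame 9: OPEN (9+0=9). Cumulative: 121
Frame 10: STRIKE. Sum of all frame-10 rolls (10+4+5) = 19. Cumulative: 140

Answer: 140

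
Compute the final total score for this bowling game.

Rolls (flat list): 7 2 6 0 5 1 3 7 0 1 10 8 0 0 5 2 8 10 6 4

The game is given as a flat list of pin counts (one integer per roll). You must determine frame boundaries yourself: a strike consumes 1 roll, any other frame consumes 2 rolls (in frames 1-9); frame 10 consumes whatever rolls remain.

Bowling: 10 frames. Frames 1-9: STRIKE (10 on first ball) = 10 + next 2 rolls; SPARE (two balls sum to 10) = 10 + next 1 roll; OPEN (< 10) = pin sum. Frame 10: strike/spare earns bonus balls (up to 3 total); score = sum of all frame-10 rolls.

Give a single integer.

Answer: 103

Derivation:
Frame 1: OPEN (7+2=9). Cumulative: 9
Frame 2: OPEN (6+0=6). Cumulative: 15
Frame 3: OPEN (5+1=6). Cumulative: 21
Frame 4: SPARE (3+7=10). 10 + next roll (0) = 10. Cumulative: 31
Frame 5: OPEN (0+1=1). Cumulative: 32
Frame 6: STRIKE. 10 + next two rolls (8+0) = 18. Cumulative: 50
Frame 7: OPEN (8+0=8). Cumulative: 58
Frame 8: OPEN (0+5=5). Cumulative: 63
Frame 9: SPARE (2+8=10). 10 + next roll (10) = 20. Cumulative: 83
Frame 10: STRIKE. Sum of all frame-10 rolls (10+6+4) = 20. Cumulative: 103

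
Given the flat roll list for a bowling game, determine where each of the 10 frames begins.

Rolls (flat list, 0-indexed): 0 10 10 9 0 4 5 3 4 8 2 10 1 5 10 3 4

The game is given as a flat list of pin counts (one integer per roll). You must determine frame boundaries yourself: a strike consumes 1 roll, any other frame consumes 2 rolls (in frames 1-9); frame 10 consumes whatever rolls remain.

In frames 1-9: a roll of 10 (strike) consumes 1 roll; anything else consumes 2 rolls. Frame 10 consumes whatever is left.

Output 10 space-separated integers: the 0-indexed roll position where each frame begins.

Answer: 0 2 3 5 7 9 11 12 14 15

Derivation:
Frame 1 starts at roll index 0: rolls=0,10 (sum=10), consumes 2 rolls
Frame 2 starts at roll index 2: roll=10 (strike), consumes 1 roll
Frame 3 starts at roll index 3: rolls=9,0 (sum=9), consumes 2 rolls
Frame 4 starts at roll index 5: rolls=4,5 (sum=9), consumes 2 rolls
Frame 5 starts at roll index 7: rolls=3,4 (sum=7), consumes 2 rolls
Frame 6 starts at roll index 9: rolls=8,2 (sum=10), consumes 2 rolls
Frame 7 starts at roll index 11: roll=10 (strike), consumes 1 roll
Frame 8 starts at roll index 12: rolls=1,5 (sum=6), consumes 2 rolls
Frame 9 starts at roll index 14: roll=10 (strike), consumes 1 roll
Frame 10 starts at roll index 15: 2 remaining rolls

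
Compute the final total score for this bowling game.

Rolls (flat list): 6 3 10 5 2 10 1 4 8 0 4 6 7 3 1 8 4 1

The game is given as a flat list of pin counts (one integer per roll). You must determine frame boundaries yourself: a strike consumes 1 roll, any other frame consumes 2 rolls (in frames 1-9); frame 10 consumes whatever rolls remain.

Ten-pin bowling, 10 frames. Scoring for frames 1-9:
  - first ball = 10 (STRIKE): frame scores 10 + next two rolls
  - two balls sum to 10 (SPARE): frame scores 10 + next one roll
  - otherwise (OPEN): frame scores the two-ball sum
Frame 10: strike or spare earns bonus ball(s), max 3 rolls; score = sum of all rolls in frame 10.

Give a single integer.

Frame 1: OPEN (6+3=9). Cumulative: 9
Frame 2: STRIKE. 10 + next two rolls (5+2) = 17. Cumulative: 26
Frame 3: OPEN (5+2=7). Cumulative: 33
Frame 4: STRIKE. 10 + next two rolls (1+4) = 15. Cumulative: 48
Frame 5: OPEN (1+4=5). Cumulative: 53
Frame 6: OPEN (8+0=8). Cumulative: 61
Frame 7: SPARE (4+6=10). 10 + next roll (7) = 17. Cumulative: 78
Frame 8: SPARE (7+3=10). 10 + next roll (1) = 11. Cumulative: 89
Frame 9: OPEN (1+8=9). Cumulative: 98
Frame 10: OPEN. Sum of all frame-10 rolls (4+1) = 5. Cumulative: 103

Answer: 103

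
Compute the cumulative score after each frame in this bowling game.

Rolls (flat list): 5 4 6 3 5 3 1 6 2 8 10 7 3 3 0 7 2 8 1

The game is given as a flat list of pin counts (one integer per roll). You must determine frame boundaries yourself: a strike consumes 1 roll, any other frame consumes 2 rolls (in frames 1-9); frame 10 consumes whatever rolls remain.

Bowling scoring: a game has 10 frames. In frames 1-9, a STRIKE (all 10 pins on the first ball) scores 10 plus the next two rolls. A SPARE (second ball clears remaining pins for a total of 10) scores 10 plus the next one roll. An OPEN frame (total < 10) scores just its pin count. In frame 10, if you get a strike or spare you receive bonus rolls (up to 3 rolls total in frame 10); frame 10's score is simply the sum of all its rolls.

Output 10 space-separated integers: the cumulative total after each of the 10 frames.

Frame 1: OPEN (5+4=9). Cumulative: 9
Frame 2: OPEN (6+3=9). Cumulative: 18
Frame 3: OPEN (5+3=8). Cumulative: 26
Frame 4: OPEN (1+6=7). Cumulative: 33
Frame 5: SPARE (2+8=10). 10 + next roll (10) = 20. Cumulative: 53
Frame 6: STRIKE. 10 + next two rolls (7+3) = 20. Cumulative: 73
Frame 7: SPARE (7+3=10). 10 + next roll (3) = 13. Cumulative: 86
Frame 8: OPEN (3+0=3). Cumulative: 89
Frame 9: OPEN (7+2=9). Cumulative: 98
Frame 10: OPEN. Sum of all frame-10 rolls (8+1) = 9. Cumulative: 107

Answer: 9 18 26 33 53 73 86 89 98 107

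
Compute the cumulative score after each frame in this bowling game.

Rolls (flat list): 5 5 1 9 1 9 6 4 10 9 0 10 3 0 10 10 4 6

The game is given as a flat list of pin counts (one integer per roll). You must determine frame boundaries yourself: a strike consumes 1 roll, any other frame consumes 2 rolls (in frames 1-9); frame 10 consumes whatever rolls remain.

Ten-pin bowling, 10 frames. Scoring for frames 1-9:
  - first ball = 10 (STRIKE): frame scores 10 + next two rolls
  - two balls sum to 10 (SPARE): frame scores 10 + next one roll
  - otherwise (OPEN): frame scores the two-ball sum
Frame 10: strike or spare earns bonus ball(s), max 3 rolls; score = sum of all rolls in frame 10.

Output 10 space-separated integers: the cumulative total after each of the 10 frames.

Answer: 11 22 38 58 77 86 99 102 126 146

Derivation:
Frame 1: SPARE (5+5=10). 10 + next roll (1) = 11. Cumulative: 11
Frame 2: SPARE (1+9=10). 10 + next roll (1) = 11. Cumulative: 22
Frame 3: SPARE (1+9=10). 10 + next roll (6) = 16. Cumulative: 38
Frame 4: SPARE (6+4=10). 10 + next roll (10) = 20. Cumulative: 58
Frame 5: STRIKE. 10 + next two rolls (9+0) = 19. Cumulative: 77
Frame 6: OPEN (9+0=9). Cumulative: 86
Frame 7: STRIKE. 10 + next two rolls (3+0) = 13. Cumulative: 99
Frame 8: OPEN (3+0=3). Cumulative: 102
Frame 9: STRIKE. 10 + next two rolls (10+4) = 24. Cumulative: 126
Frame 10: STRIKE. Sum of all frame-10 rolls (10+4+6) = 20. Cumulative: 146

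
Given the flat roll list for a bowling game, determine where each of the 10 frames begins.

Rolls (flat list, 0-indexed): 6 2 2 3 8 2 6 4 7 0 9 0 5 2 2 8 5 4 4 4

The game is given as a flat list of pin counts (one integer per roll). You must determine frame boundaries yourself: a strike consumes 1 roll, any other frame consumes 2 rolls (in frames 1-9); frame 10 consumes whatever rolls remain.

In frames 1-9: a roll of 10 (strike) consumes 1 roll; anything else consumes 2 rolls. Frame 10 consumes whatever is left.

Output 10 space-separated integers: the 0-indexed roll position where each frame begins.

Frame 1 starts at roll index 0: rolls=6,2 (sum=8), consumes 2 rolls
Frame 2 starts at roll index 2: rolls=2,3 (sum=5), consumes 2 rolls
Frame 3 starts at roll index 4: rolls=8,2 (sum=10), consumes 2 rolls
Frame 4 starts at roll index 6: rolls=6,4 (sum=10), consumes 2 rolls
Frame 5 starts at roll index 8: rolls=7,0 (sum=7), consumes 2 rolls
Frame 6 starts at roll index 10: rolls=9,0 (sum=9), consumes 2 rolls
Frame 7 starts at roll index 12: rolls=5,2 (sum=7), consumes 2 rolls
Frame 8 starts at roll index 14: rolls=2,8 (sum=10), consumes 2 rolls
Frame 9 starts at roll index 16: rolls=5,4 (sum=9), consumes 2 rolls
Frame 10 starts at roll index 18: 2 remaining rolls

Answer: 0 2 4 6 8 10 12 14 16 18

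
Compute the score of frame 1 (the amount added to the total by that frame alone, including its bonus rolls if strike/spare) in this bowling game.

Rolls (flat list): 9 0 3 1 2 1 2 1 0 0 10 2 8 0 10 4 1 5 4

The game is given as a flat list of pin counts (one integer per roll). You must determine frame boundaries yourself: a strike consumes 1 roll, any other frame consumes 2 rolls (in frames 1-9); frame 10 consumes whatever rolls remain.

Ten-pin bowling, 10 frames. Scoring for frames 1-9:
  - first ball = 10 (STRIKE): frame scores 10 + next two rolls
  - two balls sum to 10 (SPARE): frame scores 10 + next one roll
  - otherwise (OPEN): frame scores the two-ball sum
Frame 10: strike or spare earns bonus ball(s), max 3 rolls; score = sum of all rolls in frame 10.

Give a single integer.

Answer: 9

Derivation:
Frame 1: OPEN (9+0=9). Cumulative: 9
Frame 2: OPEN (3+1=4). Cumulative: 13
Frame 3: OPEN (2+1=3). Cumulative: 16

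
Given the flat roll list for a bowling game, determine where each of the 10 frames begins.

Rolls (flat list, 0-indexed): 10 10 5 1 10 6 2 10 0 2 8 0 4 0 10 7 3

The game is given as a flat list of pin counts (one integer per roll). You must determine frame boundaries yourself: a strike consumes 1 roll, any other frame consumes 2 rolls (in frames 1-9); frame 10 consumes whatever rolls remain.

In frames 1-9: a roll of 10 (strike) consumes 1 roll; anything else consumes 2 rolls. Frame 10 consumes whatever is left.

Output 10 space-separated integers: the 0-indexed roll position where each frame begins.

Frame 1 starts at roll index 0: roll=10 (strike), consumes 1 roll
Frame 2 starts at roll index 1: roll=10 (strike), consumes 1 roll
Frame 3 starts at roll index 2: rolls=5,1 (sum=6), consumes 2 rolls
Frame 4 starts at roll index 4: roll=10 (strike), consumes 1 roll
Frame 5 starts at roll index 5: rolls=6,2 (sum=8), consumes 2 rolls
Frame 6 starts at roll index 7: roll=10 (strike), consumes 1 roll
Frame 7 starts at roll index 8: rolls=0,2 (sum=2), consumes 2 rolls
Frame 8 starts at roll index 10: rolls=8,0 (sum=8), consumes 2 rolls
Frame 9 starts at roll index 12: rolls=4,0 (sum=4), consumes 2 rolls
Frame 10 starts at roll index 14: 3 remaining rolls

Answer: 0 1 2 4 5 7 8 10 12 14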